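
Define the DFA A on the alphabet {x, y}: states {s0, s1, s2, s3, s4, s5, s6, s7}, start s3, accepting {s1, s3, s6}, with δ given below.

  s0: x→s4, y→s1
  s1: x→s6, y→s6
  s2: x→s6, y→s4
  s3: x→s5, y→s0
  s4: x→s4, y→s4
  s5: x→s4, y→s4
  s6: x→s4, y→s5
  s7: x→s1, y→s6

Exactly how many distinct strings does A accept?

The useful subgraph on states {s0, s1, s3, s6} is acyclic, so L(A) is finite; the longest accepting path visits 4 useful states, giving maximum string length 3.
Counting accepting paths from s3 by length: 1 of length 0, 1 of length 2, 2 of length 3. Total 4.

4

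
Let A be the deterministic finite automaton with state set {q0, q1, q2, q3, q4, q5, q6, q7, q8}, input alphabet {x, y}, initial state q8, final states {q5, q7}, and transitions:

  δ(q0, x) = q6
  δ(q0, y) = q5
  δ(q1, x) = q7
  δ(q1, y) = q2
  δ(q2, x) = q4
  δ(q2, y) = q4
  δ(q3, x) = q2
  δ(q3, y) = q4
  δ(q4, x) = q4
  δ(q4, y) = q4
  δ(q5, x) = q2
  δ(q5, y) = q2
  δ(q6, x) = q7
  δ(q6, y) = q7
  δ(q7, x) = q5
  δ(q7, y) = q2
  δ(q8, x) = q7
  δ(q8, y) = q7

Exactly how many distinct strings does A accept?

4

The useful subgraph on states {q5, q7, q8} is acyclic, so L(A) is finite; the longest accepting path visits 3 useful states, giving maximum string length 2.
Counting accepting paths from q8 by length: 2 of length 1, 2 of length 2. Total 4.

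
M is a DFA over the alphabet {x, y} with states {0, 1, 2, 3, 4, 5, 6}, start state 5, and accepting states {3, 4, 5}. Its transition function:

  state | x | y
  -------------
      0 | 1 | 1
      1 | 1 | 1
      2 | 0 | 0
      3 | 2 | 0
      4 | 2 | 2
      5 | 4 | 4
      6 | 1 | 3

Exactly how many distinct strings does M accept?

3

The useful subgraph on states {4, 5} is acyclic, so L(M) is finite; the longest accepting path visits 2 useful states, giving maximum string length 1.
Counting accepting paths from 5 by length: 1 of length 0, 2 of length 1. Total 3.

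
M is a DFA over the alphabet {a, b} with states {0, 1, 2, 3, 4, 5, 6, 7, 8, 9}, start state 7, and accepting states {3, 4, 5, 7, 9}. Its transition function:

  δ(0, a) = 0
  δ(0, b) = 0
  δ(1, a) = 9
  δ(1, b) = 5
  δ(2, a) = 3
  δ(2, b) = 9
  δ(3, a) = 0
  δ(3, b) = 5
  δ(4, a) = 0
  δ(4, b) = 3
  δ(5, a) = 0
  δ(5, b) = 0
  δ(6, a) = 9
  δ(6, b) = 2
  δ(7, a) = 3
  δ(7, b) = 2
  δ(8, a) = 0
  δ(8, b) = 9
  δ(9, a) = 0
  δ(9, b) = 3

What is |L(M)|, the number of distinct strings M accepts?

The useful subgraph on states {2, 3, 5, 7, 9} is acyclic, so L(M) is finite; the longest accepting path visits 5 useful states, giving maximum string length 4.
Counting accepting paths from 7 by length: 1 of length 0, 1 of length 1, 3 of length 2, 2 of length 3, 1 of length 4. Total 8.

8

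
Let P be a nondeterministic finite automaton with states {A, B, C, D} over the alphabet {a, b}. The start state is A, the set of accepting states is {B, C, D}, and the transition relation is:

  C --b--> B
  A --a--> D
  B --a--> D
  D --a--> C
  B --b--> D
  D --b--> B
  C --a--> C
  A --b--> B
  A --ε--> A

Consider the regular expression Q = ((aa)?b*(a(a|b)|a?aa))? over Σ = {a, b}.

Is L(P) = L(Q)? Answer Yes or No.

The string a is accepted by P but rejected by Q.
So L(P) ≠ L(Q).

No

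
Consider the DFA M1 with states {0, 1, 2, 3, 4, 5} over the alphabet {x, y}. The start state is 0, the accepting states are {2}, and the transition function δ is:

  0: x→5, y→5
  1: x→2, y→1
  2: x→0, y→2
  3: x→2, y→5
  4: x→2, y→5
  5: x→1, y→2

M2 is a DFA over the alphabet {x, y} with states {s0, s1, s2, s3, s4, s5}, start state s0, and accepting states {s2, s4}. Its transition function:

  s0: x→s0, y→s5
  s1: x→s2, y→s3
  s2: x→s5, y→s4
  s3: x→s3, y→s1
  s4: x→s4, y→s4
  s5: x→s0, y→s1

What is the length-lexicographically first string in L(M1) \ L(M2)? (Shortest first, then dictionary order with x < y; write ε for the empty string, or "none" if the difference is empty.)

The string xy is accepted by M1 but not by M2.
No shorter string lies in the difference, and xy is the lexicographically first length-2 string in L(M1) \ L(M2).

xy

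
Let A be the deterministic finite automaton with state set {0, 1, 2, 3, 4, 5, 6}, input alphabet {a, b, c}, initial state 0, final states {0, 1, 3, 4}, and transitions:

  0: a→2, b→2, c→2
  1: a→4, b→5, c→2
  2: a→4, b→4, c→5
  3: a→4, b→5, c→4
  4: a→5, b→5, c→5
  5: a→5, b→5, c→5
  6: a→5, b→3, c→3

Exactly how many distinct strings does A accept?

7

The useful subgraph on states {0, 2, 4} is acyclic, so L(A) is finite; the longest accepting path visits 3 useful states, giving maximum string length 2.
Counting accepting paths from 0 by length: 1 of length 0, 6 of length 2. Total 7.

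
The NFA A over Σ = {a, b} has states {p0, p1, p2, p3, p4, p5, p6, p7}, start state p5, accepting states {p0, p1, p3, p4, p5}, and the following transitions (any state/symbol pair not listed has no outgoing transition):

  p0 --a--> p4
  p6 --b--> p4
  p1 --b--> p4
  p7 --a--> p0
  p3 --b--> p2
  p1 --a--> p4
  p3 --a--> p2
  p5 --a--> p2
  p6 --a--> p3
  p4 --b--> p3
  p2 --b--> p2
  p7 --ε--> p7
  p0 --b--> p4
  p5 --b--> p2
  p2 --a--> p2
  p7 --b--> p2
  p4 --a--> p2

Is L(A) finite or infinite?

The useful states (reachable from p5 and able to reach an accepting state) are {p5}.
Restricted to these states the transition graph has no cycle, so every accepting path has bounded length and L is finite.

finite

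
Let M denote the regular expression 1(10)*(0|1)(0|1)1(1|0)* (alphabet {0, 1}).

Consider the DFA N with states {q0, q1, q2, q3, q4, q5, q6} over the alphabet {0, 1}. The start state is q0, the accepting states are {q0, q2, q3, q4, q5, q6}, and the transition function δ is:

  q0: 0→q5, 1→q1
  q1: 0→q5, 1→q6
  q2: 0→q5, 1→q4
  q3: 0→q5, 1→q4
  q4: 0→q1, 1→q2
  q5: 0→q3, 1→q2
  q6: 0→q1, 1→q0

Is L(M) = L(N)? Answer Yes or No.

No

The string 1111 is accepted by M but rejected by N.
So L(M) ≠ L(N).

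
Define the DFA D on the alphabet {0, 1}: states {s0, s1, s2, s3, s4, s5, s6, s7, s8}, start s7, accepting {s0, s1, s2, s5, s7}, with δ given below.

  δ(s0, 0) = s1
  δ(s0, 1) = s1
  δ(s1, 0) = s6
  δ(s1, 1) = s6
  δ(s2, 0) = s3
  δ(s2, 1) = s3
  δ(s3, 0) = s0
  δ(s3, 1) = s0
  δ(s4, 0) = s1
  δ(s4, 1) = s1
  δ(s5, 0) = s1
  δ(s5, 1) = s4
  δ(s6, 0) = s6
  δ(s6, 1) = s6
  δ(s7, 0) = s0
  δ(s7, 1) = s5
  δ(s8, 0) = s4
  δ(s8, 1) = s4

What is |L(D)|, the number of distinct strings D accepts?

8

The useful subgraph on states {s0, s1, s4, s5, s7} is acyclic, so L(D) is finite; the longest accepting path visits 4 useful states, giving maximum string length 3.
Counting accepting paths from s7 by length: 1 of length 0, 2 of length 1, 3 of length 2, 2 of length 3. Total 8.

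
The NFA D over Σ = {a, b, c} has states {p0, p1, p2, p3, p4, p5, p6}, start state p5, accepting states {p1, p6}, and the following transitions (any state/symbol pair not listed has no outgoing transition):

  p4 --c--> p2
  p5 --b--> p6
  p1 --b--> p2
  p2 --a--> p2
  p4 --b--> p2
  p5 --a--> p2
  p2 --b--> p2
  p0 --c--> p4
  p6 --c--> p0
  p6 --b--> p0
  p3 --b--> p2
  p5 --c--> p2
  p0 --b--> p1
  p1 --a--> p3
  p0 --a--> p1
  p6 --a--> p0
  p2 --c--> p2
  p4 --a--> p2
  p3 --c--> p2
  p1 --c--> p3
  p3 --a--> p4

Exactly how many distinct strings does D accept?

7

The useful subgraph on states {p0, p1, p5, p6} is acyclic, so L(D) is finite; the longest accepting path visits 4 useful states, giving maximum string length 3.
Counting accepting paths from p5 by length: 1 of length 1, 6 of length 3. Total 7.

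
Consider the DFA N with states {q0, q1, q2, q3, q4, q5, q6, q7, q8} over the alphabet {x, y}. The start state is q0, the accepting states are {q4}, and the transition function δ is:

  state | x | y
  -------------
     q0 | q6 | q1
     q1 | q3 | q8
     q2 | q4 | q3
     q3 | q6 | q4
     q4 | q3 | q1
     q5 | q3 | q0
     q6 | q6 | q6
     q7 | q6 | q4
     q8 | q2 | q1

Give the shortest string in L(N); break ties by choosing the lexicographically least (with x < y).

yxy

A breadth-first search from q0 reaches an accepting state first via the path q0 → q1 → q3 → q4 on input yxy.
No string of length < 3 is accepted (BFS exhausts all shorter strings without reaching an accepting state), and yxy is the lexicographically least accepting string of length 3.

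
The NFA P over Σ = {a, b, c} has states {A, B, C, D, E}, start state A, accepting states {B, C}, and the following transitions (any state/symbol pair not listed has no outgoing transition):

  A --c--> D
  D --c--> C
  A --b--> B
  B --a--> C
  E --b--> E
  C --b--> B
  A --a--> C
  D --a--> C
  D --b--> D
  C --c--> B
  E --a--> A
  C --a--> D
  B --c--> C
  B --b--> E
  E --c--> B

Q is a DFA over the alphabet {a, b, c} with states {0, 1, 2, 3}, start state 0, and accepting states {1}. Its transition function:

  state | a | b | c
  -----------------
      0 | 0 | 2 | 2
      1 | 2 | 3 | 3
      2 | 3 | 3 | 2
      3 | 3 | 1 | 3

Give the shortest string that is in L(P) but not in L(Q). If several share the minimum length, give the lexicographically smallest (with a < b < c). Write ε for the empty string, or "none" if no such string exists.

a

The string a is accepted by P but not by Q.
No shorter string lies in the difference, and a is the lexicographically first length-1 string in L(P) \ L(Q).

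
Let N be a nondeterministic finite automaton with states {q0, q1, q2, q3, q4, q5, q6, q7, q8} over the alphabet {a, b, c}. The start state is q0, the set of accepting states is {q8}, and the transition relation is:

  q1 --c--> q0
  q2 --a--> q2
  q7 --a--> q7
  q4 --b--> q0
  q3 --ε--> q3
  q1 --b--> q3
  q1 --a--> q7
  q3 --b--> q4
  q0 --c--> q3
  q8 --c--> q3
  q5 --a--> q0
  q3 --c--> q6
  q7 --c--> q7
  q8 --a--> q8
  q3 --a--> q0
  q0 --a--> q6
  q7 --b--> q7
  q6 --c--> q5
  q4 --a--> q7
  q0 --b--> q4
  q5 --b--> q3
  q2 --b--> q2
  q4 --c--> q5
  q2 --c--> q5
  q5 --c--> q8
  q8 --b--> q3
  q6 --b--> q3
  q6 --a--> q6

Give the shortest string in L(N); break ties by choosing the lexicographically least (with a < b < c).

acc

A breadth-first search from q0 reaches an accepting state first via the path q0 → q6 → q5 → q8 on input acc.
No string of length < 3 is accepted (BFS exhausts all shorter strings without reaching an accepting state), and acc is the lexicographically least accepting string of length 3.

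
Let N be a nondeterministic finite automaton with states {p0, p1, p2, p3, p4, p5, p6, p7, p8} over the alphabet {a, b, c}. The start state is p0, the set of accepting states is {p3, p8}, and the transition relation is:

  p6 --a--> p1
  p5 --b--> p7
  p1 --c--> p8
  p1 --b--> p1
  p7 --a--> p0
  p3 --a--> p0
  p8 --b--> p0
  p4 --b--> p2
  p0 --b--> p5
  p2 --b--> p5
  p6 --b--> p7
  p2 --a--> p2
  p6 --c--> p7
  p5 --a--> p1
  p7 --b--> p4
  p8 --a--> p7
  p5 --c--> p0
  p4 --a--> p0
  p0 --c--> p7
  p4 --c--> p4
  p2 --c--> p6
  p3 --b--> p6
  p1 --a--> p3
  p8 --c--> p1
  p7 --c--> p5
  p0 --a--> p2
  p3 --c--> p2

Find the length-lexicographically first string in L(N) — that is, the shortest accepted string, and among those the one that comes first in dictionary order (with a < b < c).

A breadth-first search from p0 reaches an accepting state first via the path p0 → p5 → p1 → p3 on input baa.
No string of length < 3 is accepted (BFS exhausts all shorter strings without reaching an accepting state), and baa is the lexicographically least accepting string of length 3.

baa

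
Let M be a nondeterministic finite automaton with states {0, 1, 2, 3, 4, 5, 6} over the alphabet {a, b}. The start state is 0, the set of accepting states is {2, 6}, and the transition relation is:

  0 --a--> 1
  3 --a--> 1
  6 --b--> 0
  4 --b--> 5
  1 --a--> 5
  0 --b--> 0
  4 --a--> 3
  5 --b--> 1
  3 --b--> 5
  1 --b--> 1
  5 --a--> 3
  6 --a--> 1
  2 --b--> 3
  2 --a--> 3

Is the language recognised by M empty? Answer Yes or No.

Yes

The states reachable from the start state are {0, 1, 3, 5}.
None of the accepting states {2, 6} is reachable, so no string is accepted and L(M) = ∅.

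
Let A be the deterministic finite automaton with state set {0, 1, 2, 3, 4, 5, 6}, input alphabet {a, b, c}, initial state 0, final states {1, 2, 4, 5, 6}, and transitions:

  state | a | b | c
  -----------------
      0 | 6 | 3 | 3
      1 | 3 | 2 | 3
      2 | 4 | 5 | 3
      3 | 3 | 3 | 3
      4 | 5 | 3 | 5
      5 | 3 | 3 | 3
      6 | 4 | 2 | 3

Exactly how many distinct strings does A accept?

The useful subgraph on states {0, 2, 4, 5, 6} is acyclic, so L(A) is finite; the longest accepting path visits 5 useful states, giving maximum string length 4.
Counting accepting paths from 0 by length: 1 of length 1, 2 of length 2, 4 of length 3, 2 of length 4. Total 9.

9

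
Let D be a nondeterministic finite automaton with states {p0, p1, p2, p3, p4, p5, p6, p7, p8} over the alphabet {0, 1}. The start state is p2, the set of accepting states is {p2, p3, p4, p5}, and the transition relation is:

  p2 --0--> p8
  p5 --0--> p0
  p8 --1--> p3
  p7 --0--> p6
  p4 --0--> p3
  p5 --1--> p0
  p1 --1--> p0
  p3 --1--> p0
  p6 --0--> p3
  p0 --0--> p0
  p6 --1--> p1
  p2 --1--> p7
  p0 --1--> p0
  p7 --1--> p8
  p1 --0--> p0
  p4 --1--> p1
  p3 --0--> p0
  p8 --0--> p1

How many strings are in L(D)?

4

The useful subgraph on states {p2, p3, p6, p7, p8} is acyclic, so L(D) is finite; the longest accepting path visits 4 useful states, giving maximum string length 3.
Counting accepting paths from p2 by length: 1 of length 0, 1 of length 2, 2 of length 3. Total 4.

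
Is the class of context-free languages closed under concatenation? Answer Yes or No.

Yes

Take grammars for L₁ and L₂ with disjoint nonterminals and start symbols S₁, S₂; adding a new start symbol with S → S₁S₂ gives a context-free grammar for L₁L₂.
So the context-free languages are closed under concatenation.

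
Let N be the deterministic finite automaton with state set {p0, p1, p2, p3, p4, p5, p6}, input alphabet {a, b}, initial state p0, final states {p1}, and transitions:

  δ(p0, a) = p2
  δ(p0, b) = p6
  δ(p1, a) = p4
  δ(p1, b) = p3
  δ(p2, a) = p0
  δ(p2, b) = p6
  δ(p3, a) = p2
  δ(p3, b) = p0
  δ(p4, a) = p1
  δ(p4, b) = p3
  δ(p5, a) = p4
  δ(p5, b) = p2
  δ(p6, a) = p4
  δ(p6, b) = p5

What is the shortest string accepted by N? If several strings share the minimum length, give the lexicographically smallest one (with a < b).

A breadth-first search from p0 reaches an accepting state first via the path p0 → p6 → p4 → p1 on input baa.
No string of length < 3 is accepted (BFS exhausts all shorter strings without reaching an accepting state), and baa is the lexicographically least accepting string of length 3.

baa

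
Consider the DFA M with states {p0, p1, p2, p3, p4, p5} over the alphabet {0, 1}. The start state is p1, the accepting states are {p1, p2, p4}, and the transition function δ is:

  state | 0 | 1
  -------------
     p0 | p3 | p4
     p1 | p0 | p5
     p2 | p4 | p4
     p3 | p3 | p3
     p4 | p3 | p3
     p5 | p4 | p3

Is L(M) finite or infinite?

The useful states (reachable from p1 and able to reach an accepting state) are {p0, p1, p4, p5}.
Restricted to these states the transition graph has no cycle, so every accepting path has bounded length and L is finite.

finite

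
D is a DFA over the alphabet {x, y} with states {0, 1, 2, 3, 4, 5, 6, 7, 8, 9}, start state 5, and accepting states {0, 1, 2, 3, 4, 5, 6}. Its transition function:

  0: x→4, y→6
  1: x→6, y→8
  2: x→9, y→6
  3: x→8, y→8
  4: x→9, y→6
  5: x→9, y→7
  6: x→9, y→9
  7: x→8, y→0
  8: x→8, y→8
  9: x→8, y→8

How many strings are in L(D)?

5

The useful subgraph on states {0, 4, 5, 6, 7} is acyclic, so L(D) is finite; the longest accepting path visits 5 useful states, giving maximum string length 4.
Counting accepting paths from 5 by length: 1 of length 0, 1 of length 2, 2 of length 3, 1 of length 4. Total 5.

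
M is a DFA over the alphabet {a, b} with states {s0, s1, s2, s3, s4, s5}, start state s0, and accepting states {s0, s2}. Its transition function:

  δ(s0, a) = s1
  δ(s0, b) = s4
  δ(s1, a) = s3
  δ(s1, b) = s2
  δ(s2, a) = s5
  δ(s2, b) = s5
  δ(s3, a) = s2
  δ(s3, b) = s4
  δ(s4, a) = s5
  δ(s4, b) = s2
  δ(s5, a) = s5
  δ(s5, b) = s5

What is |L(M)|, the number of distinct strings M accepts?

5

The useful subgraph on states {s0, s1, s2, s3, s4} is acyclic, so L(M) is finite; the longest accepting path visits 5 useful states, giving maximum string length 4.
Counting accepting paths from s0 by length: 1 of length 0, 2 of length 2, 1 of length 3, 1 of length 4. Total 5.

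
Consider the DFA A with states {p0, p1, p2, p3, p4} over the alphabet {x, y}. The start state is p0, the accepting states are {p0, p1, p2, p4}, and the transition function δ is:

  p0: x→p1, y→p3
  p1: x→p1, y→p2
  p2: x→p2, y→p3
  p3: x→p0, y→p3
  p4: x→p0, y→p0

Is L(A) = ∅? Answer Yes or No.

No

The empty string ε is accepted: the run p0 ends in the accepting state p0.
Since at least one string is accepted, L(A) is not empty.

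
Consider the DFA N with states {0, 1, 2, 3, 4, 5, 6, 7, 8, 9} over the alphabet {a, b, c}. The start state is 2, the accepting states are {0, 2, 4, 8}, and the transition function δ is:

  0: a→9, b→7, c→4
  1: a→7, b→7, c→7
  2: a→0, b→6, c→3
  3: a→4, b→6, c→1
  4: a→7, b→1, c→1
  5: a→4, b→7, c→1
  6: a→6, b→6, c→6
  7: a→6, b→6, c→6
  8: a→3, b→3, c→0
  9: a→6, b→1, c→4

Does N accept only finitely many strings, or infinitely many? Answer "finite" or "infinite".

The useful states (reachable from 2 and able to reach an accepting state) are {0, 2, 3, 4, 9}.
Restricted to these states the transition graph has no cycle, so every accepting path has bounded length and L is finite.

finite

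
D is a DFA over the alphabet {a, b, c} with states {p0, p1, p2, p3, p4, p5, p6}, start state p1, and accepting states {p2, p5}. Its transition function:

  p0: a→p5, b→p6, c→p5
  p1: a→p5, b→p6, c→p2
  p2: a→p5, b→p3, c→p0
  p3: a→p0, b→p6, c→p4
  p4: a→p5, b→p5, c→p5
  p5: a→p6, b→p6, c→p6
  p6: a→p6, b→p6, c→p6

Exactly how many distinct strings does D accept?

10

The useful subgraph on states {p0, p1, p2, p3, p4, p5} is acyclic, so L(D) is finite; the longest accepting path visits 5 useful states, giving maximum string length 4.
Counting accepting paths from p1 by length: 2 of length 1, 1 of length 2, 2 of length 3, 5 of length 4. Total 10.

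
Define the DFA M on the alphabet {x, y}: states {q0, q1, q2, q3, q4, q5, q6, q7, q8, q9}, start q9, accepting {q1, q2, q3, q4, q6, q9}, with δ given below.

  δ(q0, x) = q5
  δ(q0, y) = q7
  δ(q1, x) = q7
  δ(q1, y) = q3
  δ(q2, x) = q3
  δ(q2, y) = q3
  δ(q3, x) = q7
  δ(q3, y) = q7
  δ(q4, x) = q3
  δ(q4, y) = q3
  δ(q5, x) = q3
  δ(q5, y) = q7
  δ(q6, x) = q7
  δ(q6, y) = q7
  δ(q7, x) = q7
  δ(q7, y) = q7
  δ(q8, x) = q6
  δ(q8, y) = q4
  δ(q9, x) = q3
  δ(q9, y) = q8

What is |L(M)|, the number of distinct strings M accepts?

6

The useful subgraph on states {q3, q4, q6, q8, q9} is acyclic, so L(M) is finite; the longest accepting path visits 4 useful states, giving maximum string length 3.
Counting accepting paths from q9 by length: 1 of length 0, 1 of length 1, 2 of length 2, 2 of length 3. Total 6.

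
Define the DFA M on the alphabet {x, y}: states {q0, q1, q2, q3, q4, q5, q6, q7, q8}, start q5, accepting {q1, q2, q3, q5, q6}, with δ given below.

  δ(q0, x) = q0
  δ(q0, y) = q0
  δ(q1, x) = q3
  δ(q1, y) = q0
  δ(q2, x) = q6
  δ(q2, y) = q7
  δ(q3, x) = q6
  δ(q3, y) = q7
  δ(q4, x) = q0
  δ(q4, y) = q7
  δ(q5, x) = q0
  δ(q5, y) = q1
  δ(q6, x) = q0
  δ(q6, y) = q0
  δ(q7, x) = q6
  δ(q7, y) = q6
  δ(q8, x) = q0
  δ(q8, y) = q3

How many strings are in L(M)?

6

The useful subgraph on states {q1, q3, q5, q6, q7} is acyclic, so L(M) is finite; the longest accepting path visits 5 useful states, giving maximum string length 4.
Counting accepting paths from q5 by length: 1 of length 0, 1 of length 1, 1 of length 2, 1 of length 3, 2 of length 4. Total 6.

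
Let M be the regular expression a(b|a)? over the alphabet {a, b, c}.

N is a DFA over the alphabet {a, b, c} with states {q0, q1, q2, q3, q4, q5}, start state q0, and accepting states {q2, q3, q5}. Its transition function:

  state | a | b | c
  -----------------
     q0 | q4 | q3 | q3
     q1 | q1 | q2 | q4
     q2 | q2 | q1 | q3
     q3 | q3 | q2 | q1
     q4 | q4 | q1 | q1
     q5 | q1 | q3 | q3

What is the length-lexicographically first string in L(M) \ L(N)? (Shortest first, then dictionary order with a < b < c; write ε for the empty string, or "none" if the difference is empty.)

a

The string a is accepted by M but not by N.
No shorter string lies in the difference, and a is the lexicographically first length-1 string in L(M) \ L(N).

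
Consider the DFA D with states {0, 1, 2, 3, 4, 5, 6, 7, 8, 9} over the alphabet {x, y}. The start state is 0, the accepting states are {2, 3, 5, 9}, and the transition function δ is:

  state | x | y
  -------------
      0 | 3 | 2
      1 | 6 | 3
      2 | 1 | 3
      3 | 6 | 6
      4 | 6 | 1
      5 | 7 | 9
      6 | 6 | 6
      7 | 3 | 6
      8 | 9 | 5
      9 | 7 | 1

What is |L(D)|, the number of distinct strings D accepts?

The useful subgraph on states {0, 1, 2, 3} is acyclic, so L(D) is finite; the longest accepting path visits 4 useful states, giving maximum string length 3.
Counting accepting paths from 0 by length: 2 of length 1, 1 of length 2, 1 of length 3. Total 4.

4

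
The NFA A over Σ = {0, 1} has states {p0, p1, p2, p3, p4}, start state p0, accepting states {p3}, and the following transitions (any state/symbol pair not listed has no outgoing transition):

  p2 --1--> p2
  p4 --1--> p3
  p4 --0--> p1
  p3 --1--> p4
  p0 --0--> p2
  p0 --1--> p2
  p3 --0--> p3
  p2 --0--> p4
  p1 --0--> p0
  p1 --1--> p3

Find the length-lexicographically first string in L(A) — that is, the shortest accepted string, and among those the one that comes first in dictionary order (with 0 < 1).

A breadth-first search from p0 reaches an accepting state first via the path p0 → p2 → p4 → p3 on input 001.
No string of length < 3 is accepted (BFS exhausts all shorter strings without reaching an accepting state), and 001 is the lexicographically least accepting string of length 3.

001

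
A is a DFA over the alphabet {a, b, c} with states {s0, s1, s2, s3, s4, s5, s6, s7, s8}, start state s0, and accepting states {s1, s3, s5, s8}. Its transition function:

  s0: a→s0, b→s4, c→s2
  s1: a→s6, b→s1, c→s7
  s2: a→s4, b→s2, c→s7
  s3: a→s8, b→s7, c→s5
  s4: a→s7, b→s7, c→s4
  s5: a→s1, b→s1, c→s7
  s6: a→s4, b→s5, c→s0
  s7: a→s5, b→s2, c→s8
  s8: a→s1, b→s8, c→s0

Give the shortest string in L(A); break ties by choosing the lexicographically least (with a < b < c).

A breadth-first search from s0 reaches an accepting state first via the path s0 → s4 → s7 → s5 on input baa.
No string of length < 3 is accepted (BFS exhausts all shorter strings without reaching an accepting state), and baa is the lexicographically least accepting string of length 3.

baa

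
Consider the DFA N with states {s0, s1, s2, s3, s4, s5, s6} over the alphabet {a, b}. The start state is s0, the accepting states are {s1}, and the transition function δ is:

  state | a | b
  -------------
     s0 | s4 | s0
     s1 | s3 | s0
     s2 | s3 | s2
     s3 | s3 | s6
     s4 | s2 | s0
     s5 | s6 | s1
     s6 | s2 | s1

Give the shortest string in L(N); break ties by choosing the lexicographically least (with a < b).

aaabb

A breadth-first search from s0 reaches an accepting state first via the path s0 → s4 → s2 → s3 → s6 → s1 on input aaabb.
No string of length < 5 is accepted (BFS exhausts all shorter strings without reaching an accepting state), and aaabb is the lexicographically least accepting string of length 5.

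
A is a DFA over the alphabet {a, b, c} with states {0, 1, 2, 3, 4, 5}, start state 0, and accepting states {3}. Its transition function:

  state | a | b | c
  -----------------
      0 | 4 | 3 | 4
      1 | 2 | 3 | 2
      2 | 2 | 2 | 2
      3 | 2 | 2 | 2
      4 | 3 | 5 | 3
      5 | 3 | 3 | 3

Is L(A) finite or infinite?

The useful states (reachable from 0 and able to reach an accepting state) are {0, 3, 4, 5}.
Restricted to these states the transition graph has no cycle, so every accepting path has bounded length and L is finite.

finite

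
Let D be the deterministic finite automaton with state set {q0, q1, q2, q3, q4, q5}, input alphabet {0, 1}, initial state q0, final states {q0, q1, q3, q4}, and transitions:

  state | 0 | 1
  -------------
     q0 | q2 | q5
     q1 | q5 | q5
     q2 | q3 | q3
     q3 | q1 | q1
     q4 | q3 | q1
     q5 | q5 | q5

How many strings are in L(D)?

The useful subgraph on states {q0, q1, q2, q3} is acyclic, so L(D) is finite; the longest accepting path visits 4 useful states, giving maximum string length 3.
Counting accepting paths from q0 by length: 1 of length 0, 2 of length 2, 4 of length 3. Total 7.

7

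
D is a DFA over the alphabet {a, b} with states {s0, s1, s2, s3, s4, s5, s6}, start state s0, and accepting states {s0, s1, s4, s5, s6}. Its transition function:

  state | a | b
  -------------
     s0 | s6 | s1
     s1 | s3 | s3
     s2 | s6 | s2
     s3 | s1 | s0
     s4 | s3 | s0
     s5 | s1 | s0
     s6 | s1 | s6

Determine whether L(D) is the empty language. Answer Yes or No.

No

The empty string ε is accepted: the run s0 ends in the accepting state s0.
Since at least one string is accepted, L(D) is not empty.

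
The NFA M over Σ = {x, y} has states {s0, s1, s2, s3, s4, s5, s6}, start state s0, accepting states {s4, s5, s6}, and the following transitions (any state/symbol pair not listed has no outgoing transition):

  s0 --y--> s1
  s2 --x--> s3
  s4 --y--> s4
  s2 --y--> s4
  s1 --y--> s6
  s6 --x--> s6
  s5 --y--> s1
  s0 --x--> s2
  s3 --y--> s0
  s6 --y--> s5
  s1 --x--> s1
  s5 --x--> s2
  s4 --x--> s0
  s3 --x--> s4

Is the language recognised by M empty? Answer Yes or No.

The string xy is accepted: the run s0 → s2 → s4 ends in the accepting state s4.
Since at least one string is accepted, L(M) is not empty.

No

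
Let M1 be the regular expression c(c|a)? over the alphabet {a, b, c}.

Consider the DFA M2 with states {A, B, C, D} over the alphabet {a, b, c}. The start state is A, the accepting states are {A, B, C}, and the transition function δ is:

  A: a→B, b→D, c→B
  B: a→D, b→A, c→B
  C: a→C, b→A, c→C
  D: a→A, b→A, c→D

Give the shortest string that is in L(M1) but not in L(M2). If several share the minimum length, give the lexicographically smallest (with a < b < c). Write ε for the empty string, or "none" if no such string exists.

The string ca is accepted by M1 but not by M2.
No shorter string lies in the difference, and ca is the lexicographically first length-2 string in L(M1) \ L(M2).

ca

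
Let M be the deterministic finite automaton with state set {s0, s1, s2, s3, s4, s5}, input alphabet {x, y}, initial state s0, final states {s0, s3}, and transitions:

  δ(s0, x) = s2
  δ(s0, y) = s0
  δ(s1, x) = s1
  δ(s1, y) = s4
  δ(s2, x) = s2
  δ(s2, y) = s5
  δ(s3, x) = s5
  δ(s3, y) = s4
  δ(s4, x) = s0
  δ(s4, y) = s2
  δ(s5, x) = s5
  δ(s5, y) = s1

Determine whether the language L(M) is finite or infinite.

infinite

State s0 is reachable from the start and can reach an accepting state, and it lies on the cycle s0 → s0.
Traversing that cycle any number of times yields accepted strings of unbounded length, so the language is infinite.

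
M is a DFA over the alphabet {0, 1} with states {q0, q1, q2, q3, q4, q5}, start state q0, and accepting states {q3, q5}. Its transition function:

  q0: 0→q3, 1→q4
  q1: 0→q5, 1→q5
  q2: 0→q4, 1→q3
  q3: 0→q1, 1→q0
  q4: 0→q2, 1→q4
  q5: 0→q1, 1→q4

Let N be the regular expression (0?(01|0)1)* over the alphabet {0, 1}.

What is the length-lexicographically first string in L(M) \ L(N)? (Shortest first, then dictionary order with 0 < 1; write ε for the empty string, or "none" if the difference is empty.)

0

The string 0 is accepted by M but not by N.
No shorter string lies in the difference, and 0 is the lexicographically first length-1 string in L(M) \ L(N).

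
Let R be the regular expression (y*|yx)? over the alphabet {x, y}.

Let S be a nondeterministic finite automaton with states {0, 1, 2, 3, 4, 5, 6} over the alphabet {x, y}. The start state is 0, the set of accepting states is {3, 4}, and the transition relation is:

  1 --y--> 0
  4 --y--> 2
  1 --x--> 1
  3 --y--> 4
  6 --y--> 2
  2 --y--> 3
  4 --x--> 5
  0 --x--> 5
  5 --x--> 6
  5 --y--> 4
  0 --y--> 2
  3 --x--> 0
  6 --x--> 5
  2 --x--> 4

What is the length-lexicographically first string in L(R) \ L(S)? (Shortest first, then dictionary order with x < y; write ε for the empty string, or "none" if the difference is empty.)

The empty string ε is accepted by R but not by S.
Since ε is the unique shortest string, it is the required witness.

ε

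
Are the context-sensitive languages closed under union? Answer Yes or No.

A linear-bounded automaton can nondeterministically choose to simulate the LBA for L₁ or the LBA for L₂; equivalently, with disjoint nonterminals, S → S₁ | S₂ added to two noncontracting grammars is still noncontracting.
So the context-sensitive languages are closed under union.

Yes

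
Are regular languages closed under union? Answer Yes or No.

Yes

Given DFAs for L₁ and L₂, run them in parallel: the product automaton on Q₁ × Q₂ that accepts when either component is accepting recognises L₁ ∪ L₂ (equivalently, R₁ | R₂ is a regular expression for it).
So the regular languages are closed under union.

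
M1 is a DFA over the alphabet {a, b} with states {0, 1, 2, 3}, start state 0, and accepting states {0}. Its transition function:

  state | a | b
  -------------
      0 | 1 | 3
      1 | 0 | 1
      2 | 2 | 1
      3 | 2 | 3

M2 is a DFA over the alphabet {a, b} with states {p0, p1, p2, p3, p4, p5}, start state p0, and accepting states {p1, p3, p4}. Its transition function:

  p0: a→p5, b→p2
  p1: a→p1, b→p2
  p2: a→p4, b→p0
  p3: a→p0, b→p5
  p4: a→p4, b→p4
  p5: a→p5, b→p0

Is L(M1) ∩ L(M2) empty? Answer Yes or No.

The string abba is accepted by both M1 and M2.
Hence L(M1) ∩ L(M2) ≠ ∅.

No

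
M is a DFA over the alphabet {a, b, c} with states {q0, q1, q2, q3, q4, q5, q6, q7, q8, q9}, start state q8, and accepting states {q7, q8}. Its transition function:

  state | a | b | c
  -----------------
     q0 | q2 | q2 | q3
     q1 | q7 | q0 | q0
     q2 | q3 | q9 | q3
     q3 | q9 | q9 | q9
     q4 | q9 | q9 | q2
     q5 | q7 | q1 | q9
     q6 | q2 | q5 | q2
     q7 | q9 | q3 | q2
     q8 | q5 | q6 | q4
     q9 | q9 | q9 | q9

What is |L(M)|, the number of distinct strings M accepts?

5

The useful subgraph on states {q1, q5, q6, q7, q8} is acyclic, so L(M) is finite; the longest accepting path visits 5 useful states, giving maximum string length 4.
Counting accepting paths from q8 by length: 1 of length 0, 1 of length 2, 2 of length 3, 1 of length 4. Total 5.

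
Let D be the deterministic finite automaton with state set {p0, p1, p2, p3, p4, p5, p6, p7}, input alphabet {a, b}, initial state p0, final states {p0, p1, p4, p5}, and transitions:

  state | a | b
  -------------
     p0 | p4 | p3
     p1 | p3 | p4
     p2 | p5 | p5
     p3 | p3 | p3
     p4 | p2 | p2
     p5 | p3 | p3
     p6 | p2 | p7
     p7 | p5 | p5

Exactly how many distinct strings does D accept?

The useful subgraph on states {p0, p2, p4, p5} is acyclic, so L(D) is finite; the longest accepting path visits 4 useful states, giving maximum string length 3.
Counting accepting paths from p0 by length: 1 of length 0, 1 of length 1, 4 of length 3. Total 6.

6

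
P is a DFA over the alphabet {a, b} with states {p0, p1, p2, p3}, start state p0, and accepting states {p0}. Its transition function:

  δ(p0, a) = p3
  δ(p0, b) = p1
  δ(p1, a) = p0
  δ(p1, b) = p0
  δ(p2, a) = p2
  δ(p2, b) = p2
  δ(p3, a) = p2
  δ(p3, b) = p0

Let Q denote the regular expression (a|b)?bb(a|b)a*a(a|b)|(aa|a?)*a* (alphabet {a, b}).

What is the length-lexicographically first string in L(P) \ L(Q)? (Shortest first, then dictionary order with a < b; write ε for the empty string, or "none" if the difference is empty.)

The string ab is accepted by P but not by Q.
No shorter string lies in the difference, and ab is the lexicographically first length-2 string in L(P) \ L(Q).

ab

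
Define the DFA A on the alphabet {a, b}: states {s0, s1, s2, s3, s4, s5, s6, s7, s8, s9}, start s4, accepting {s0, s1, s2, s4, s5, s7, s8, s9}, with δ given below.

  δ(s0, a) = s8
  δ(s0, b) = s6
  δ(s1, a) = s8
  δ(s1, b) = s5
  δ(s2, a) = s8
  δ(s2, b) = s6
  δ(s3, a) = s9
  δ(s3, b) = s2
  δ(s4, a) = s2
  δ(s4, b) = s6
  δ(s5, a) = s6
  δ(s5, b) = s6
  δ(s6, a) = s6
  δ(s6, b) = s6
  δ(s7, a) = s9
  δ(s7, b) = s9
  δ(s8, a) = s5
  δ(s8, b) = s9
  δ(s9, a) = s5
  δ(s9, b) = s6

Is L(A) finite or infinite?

The useful states (reachable from s4 and able to reach an accepting state) are {s2, s4, s5, s8, s9}.
Restricted to these states the transition graph has no cycle, so every accepting path has bounded length and L is finite.

finite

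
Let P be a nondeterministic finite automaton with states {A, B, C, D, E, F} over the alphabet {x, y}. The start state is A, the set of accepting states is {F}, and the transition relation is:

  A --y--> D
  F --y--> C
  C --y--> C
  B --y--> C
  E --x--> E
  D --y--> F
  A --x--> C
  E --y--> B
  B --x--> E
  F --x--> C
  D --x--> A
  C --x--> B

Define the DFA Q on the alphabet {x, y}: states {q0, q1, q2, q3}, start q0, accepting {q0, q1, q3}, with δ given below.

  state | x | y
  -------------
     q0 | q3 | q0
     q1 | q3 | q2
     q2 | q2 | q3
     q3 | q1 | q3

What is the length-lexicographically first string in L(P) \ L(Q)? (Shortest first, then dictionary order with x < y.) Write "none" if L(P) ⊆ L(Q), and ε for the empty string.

Exploring the product automaton P × Q from the start pair (A, q0), following both machines on each input symbol, reaches 19 state pairs: (A, q0), (C, q3), (D, q0), (B, q1), (A, q3), (F, q0), (E, q3), (C, q2), (C, q1), (D, q3), (C, q0), (E, q1), (B, q3), (B, q2), (A, q1), (F, q3), (E, q2), (D, q2), (A, q2).
P accepts in {F} and Q accepts in {q0, q1, q3}. The reachable pairs whose P-component is accepting are (F, q0), (F, q3); in each of them the Q-component is accepting too, so the product for L(P) \ L(Q) (P-component accepting, Q-component rejecting) has no reachable accepting pair and the difference is empty.
So every string accepted by P is also accepted by Q: L(P) \ L(Q) = ∅ and there is no such string.

none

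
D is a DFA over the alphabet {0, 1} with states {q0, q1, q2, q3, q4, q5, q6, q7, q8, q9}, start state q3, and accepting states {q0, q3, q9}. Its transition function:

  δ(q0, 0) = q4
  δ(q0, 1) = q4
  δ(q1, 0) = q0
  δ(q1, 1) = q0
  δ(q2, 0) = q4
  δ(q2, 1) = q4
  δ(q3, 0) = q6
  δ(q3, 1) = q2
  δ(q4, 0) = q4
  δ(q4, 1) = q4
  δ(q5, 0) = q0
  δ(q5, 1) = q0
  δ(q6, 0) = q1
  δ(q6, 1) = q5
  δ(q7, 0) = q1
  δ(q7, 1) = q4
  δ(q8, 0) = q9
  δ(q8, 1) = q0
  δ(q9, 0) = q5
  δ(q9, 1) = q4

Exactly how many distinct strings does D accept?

5

The useful subgraph on states {q0, q1, q3, q5, q6} is acyclic, so L(D) is finite; the longest accepting path visits 4 useful states, giving maximum string length 3.
Counting accepting paths from q3 by length: 1 of length 0, 4 of length 3. Total 5.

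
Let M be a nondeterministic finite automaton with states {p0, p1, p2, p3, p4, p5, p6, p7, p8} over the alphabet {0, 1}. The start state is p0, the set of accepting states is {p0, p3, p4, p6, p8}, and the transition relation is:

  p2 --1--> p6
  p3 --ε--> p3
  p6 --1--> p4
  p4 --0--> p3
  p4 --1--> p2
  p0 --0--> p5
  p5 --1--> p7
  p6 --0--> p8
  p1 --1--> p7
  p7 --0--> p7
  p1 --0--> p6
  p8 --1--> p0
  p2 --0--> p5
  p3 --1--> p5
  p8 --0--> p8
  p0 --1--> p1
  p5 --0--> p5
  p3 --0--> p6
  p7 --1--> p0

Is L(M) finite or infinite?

State p8 is reachable from the start and can reach an accepting state, and it lies on the cycle p8 → p8.
Traversing that cycle any number of times yields accepted strings of unbounded length, so the language is infinite.

infinite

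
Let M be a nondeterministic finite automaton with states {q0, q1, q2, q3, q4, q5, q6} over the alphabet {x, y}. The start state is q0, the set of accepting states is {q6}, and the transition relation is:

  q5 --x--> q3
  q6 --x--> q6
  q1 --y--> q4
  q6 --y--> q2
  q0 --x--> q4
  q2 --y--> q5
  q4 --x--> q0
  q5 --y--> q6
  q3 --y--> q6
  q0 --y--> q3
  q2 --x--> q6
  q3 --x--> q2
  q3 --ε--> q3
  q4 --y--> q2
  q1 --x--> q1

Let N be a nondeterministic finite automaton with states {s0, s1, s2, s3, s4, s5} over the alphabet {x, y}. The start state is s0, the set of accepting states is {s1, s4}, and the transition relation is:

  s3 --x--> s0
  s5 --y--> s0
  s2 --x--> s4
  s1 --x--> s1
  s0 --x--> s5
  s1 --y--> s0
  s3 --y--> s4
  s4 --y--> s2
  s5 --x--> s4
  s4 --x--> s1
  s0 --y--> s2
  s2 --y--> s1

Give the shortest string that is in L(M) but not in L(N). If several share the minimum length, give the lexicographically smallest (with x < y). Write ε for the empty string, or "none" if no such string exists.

The string xyx is accepted by M but not by N.
No shorter string lies in the difference, and xyx is the lexicographically first length-3 string in L(M) \ L(N).

xyx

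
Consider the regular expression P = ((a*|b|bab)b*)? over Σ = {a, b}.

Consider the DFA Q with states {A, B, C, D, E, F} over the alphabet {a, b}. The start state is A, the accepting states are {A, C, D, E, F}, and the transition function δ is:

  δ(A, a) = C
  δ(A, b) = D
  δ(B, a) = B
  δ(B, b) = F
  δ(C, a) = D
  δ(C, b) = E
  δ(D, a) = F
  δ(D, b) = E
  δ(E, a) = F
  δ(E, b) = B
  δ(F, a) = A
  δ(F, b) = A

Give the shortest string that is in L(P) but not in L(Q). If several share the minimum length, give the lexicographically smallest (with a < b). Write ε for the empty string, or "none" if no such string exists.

The string abb is accepted by P but not by Q.
No shorter string lies in the difference, and abb is the lexicographically first length-3 string in L(P) \ L(Q).

abb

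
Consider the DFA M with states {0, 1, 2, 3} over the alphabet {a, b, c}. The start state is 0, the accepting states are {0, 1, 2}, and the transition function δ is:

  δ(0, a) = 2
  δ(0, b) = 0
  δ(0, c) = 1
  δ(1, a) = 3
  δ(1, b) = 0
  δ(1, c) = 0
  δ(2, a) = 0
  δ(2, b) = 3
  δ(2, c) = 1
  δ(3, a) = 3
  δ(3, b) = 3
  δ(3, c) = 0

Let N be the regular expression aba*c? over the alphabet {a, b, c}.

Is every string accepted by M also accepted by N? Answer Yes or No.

No

The empty string ε is in L(M) but not in L(N).
So L(M) ⊄ L(N).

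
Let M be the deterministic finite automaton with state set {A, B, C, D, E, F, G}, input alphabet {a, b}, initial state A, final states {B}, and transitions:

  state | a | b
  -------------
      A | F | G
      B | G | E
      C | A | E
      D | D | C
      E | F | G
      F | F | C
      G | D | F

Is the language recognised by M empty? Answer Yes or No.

The states reachable from the start state are {A, C, D, E, F, G}.
None of the accepting states {B} is reachable, so no string is accepted and L(M) = ∅.

Yes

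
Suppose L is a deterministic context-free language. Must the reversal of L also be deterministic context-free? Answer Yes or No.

No

L = {c bⁿaⁿ : n≥0} ∪ {d b²ⁿaⁿ : n≥0} is a DCFL: the first symbol tells a deterministic PDA whether to pop one or two b's per a. Its reversal Lᴿ = {aⁿbⁿ c : n≥0} ∪ {aⁿb²ⁿ d : n≥0} is not. DCFLs are closed under right quotient by regular languages, and Lᴿ/{c, d} = {aⁿbⁿ : n≥0} ∪ {aⁿb²ⁿ : n≥0} — the standard context-free language accepted by no deterministic PDA (intuitively the machine would have to commit to a b-to-a ratio before the distinguishing marker arrives; formally, a DPDA for it would have a single run on aⁿb²ⁿ, accepting after the prefix aⁿbⁿ and accepting again after n more b's; an ordinary PDA that simulates it on a's and b's and, at any moment when it is accepting, may switch to reading only a fresh letter e while feeding each e to the simulation as a b, would accept aⁱbʲeᵏ (k≥1) exactly when both aⁱbʲ and aⁱbʲ⁺ᵏ are in the language, i.e. its language intersected with the regular set a*b*e⁺ would be exactly {aⁿbⁿeⁿ : n≥1} — impossible, since context-free languages are closed under intersection with regular sets and {aⁿbⁿeⁿ} is not context-free). So Lᴿ cannot be a DCFL.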